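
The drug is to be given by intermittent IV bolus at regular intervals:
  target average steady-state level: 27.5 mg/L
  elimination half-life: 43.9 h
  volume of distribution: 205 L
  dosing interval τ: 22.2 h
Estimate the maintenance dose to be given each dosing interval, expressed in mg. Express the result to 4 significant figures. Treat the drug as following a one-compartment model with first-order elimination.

k = ln2 / t½ = 0.693147 / 43.9 = 0.01579 h⁻¹
CL = k × Vd = 0.01579 × 205 = 3.237 L/h
At steady state, Dose/τ = Css × CL.
Dose = Css × CL × τ = 27.5 × 3.237 × 22.2 = 1976 mg

1976 mg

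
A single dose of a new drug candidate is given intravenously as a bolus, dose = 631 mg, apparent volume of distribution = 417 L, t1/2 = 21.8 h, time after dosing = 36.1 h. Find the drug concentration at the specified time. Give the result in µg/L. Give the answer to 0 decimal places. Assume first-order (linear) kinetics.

480 µg/L

C₀ = Dose / Vd = 631.0 / 417 = 1.513 mg/L
k = ln2 / t½ = 0.693147 / 21.8 = 0.03180 h⁻¹
C = C₀ · e^(−k·t) = 1.513 × e^(−0.03180 × 36.1)
  = 1.513 × 0.3173 = 0.4801 mg/L
Convert: 0.4801 mg/L × 1000 = 480.1 µg/L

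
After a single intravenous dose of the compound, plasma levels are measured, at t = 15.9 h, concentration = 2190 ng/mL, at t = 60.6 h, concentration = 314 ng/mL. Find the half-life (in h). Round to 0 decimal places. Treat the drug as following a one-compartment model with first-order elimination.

16 h

k = ln(C₁/C₂) / (t₂ − t₁) = ln(2190/314) / (60.6 − 15.9)
  = 1.942 / 44.70 = 0.04345 h⁻¹
t½ = ln2 / k = 0.693147 / 0.04345 = 15.95 h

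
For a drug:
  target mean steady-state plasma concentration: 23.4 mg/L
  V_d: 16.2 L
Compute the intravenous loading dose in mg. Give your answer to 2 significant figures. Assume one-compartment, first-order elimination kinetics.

380 mg

LD = Css × Vd = 23.4 × 16.2 = 379.1 mg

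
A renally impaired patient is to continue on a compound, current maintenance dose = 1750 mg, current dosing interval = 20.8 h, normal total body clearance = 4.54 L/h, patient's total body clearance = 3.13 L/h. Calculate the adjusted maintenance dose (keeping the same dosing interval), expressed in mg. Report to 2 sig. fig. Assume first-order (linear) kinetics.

To keep the same average steady-state level, dosing rate must scale with clearance.
CL ratio = 3.13 / 4.54 = 0.6894
New dose (same interval) = 1750 × 0.6894 = 1206 mg

1200 mg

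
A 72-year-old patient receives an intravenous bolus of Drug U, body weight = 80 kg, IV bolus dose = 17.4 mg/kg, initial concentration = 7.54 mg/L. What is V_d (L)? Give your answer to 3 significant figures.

185 L

Dose = 17.4 × 80 = 1392 mg
Vd = Dose / C₀ = 1392 / 7.54 = 184.6 L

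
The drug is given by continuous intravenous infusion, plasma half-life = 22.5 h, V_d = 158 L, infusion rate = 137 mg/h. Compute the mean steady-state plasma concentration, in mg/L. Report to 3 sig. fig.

k = ln2 / t½ = 0.693147 / 22.5 = 0.03081 h⁻¹
CL = k × Vd = 0.03081 × 158 = 4.868 L/h
At steady state Css = R₀ / CL = 137 / 4.868 = 28.14 mg/L

28.1 mg/L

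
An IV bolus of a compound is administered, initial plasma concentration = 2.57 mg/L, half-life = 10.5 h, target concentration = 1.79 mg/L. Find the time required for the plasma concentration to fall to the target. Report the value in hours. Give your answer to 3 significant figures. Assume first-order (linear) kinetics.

5.48 h

k = ln2 / t½ = 0.693147 / 10.5 = 0.06601 h⁻¹
t = ln(C₀ / C) / k = ln(2.570 / 1.79) / 0.06601
  = ln(1.436) / 0.06601 = 0.3619 / 0.06601 = 5.483 h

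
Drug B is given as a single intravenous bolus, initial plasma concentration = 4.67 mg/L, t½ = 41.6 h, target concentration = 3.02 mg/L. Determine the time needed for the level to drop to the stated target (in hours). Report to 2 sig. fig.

k = ln2 / t½ = 0.693147 / 41.6 = 0.01666 h⁻¹
t = ln(C₀ / C) / k = ln(4.670 / 3.02) / 0.01666
  = ln(1.546) / 0.01666 = 0.4357 / 0.01666 = 26.15 h

26 h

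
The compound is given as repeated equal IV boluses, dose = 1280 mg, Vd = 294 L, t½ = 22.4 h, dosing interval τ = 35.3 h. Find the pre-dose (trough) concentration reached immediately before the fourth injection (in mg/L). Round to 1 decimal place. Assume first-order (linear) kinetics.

C₀ per dose = Dose / Vd = 1280 / 294 = 4.354 mg/L
k = ln2 / t½ = 0.693147 / 22.4 = 0.03094 h⁻¹
Fraction remaining after one interval: r = e^(−kτ) = e^(−0.03094 × 35.3) = 0.3355
Before dose 4, 3 doses have been given (aged 1τ, 2τ, 3τ).
C_trough = C₀ × (r + r² + … + r^3) = C₀ × r(1−r^3)/(1−r)
        = 4.354 × 0.3355 × (1 − 0.03776) / (1 − 0.3355) = 2.115 mg/L

2.1 mg/L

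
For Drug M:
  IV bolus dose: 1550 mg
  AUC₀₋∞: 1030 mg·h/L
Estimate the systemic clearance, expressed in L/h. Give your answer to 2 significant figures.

1.5 L/h

CL = Dose / AUC = 1550 / 1030 = 1.505 L/h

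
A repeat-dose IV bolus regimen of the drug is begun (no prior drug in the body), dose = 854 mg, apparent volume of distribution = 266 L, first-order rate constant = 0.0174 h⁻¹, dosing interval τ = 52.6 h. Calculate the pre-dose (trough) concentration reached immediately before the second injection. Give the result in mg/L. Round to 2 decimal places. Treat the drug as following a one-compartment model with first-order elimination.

C₀ per dose = Dose / Vd = 854 / 266 = 3.211 mg/L
Fraction remaining after one interval: r = e^(−kτ) = e^(−0.01740 × 52.6) = 0.4004
Before dose 2, 1 dose has been given (aged 1τ).
C_trough = C₀ × r = 3.211 × 0.4004 = 1.286 mg/L

1.29 mg/L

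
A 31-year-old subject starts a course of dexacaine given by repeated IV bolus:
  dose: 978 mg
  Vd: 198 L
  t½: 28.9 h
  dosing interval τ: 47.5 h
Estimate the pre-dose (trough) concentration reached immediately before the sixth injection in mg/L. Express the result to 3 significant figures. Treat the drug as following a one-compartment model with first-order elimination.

C₀ per dose = Dose / Vd = 978 / 198 = 4.939 mg/L
k = ln2 / t½ = 0.693147 / 28.9 = 0.02398 h⁻¹
Fraction remaining after one interval: r = e^(−kτ) = e^(−0.02398 × 47.5) = 0.3201
Before dose 6, 5 doses have been given (aged 1τ, 2τ, 3τ, 4τ, 5τ).
C_trough = C₀ × (r + r² + … + r^5) = C₀ × r(1−r^5)/(1−r)
        = 4.939 × 0.3201 × (1 − 0.003361) / (1 − 0.3201) = 2.317 mg/L

2.32 mg/L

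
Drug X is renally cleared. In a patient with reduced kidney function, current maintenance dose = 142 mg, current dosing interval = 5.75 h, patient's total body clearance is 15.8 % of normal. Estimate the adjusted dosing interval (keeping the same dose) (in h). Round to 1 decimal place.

36.4 h

To keep the same average steady-state level, dosing rate must scale with clearance.
CL ratio = 15.8 / 100 = 0.1580
New interval (same dose) = 5.75 / 0.1580 = 36.39 h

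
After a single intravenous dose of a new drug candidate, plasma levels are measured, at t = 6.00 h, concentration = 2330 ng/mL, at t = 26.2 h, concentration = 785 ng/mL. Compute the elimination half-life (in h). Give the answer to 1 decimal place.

k = ln(C₁/C₂) / (t₂ − t₁) = ln(2330/785) / (26.2 − 6.00)
  = 1.088 / 20.20 = 0.05386 h⁻¹
t½ = ln2 / k = 0.693147 / 0.05386 = 12.87 h

12.9 h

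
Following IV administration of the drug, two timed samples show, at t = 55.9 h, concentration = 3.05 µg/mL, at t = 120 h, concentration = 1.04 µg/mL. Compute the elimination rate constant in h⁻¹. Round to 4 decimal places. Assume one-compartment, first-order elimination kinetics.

k = ln(C₁/C₂) / (t₂ − t₁) = ln(3.05/1.04) / (120 − 55.9)
  = 1.076 / 64.10 = 0.01679 h⁻¹

0.0168 h⁻¹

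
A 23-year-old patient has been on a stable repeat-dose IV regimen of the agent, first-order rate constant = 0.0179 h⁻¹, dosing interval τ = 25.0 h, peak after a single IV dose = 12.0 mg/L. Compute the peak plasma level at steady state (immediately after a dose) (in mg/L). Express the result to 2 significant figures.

e^(−kτ) = e^(−0.01790 × 25.0) = 0.6392
Accumulation ratio R = 1 / (1 − e^(−kτ)) = 1 / (1 − 0.6392) = 2.772
Steady-state peak = C₀ × R = 12.0 × 2.772 = 33.26 mg/L

33 mg/L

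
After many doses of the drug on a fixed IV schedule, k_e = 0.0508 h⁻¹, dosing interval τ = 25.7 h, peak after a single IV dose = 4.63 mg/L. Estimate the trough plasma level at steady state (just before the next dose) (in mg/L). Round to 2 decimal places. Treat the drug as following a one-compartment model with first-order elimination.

e^(−kτ) = e^(−0.05080 × 25.7) = 0.2710
Accumulation ratio R = 1 / (1 − e^(−kτ)) = 1 / (1 − 0.2710) = 1.372
Steady-state trough = C₀ × R × e^(−kτ) = 4.63 × 1.372 × 0.2710 = 1.721 mg/L

1.72 mg/L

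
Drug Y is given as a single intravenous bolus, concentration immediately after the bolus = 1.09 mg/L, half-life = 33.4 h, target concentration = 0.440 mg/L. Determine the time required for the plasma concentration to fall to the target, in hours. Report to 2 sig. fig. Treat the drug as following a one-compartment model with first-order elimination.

44 h

k = ln2 / t½ = 0.693147 / 33.4 = 0.02075 h⁻¹
t = ln(C₀ / C) / k = ln(1.090 / 0.440) / 0.02075
  = ln(2.477) / 0.02075 = 0.9070 / 0.02075 = 43.71 h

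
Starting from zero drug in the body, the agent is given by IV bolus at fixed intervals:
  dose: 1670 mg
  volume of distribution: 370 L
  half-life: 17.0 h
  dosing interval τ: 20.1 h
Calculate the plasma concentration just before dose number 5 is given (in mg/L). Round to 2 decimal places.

C₀ per dose = Dose / Vd = 1670 / 370 = 4.514 mg/L
k = ln2 / t½ = 0.693147 / 17.0 = 0.04077 h⁻¹
Fraction remaining after one interval: r = e^(−kτ) = e^(−0.04077 × 20.1) = 0.4407
Before dose 5, 4 doses have been given (aged 1τ, 2τ, 3τ, 4τ).
C_trough = C₀ × (r + r² + … + r^4) = C₀ × r(1−r^4)/(1−r)
        = 4.514 × 0.4407 × (1 − 0.03772) / (1 − 0.4407) = 3.423 mg/L

3.42 mg/L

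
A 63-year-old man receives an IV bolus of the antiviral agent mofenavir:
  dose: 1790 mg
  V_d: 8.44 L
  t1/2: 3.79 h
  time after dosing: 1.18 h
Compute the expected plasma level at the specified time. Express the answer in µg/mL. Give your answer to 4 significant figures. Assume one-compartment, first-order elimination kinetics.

C₀ = Dose / Vd = 1790 / 8.44 = 212.1 mg/L
k = ln2 / t½ = 0.693147 / 3.79 = 0.1829 h⁻¹
C = C₀ · e^(−k·t) = 212.1 × e^(−0.1829 × 1.18)
  = 212.1 × 0.8059 = 170.9 mg/L
(170.9 mg/L = 170.9 µg/mL)

170.9 µg/mL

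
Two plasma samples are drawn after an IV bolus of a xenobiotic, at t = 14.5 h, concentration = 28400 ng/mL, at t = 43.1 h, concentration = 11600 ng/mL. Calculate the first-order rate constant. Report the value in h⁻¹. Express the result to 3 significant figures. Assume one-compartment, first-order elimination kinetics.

0.0313 h⁻¹

k = ln(C₁/C₂) / (t₂ − t₁) = ln(28400/11600) / (43.1 − 14.5)
  = 0.8954 / 28.60 = 0.03131 h⁻¹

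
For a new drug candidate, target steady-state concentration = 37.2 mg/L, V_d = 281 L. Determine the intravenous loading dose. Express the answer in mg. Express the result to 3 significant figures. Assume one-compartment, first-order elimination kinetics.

10500 mg

LD = Css × Vd = 37.2 × 281 = 10450 mg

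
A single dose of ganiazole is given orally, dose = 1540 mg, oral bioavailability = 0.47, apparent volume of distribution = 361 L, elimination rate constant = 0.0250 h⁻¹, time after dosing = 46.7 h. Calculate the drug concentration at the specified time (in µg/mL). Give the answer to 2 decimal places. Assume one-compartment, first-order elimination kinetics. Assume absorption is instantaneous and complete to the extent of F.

Amount reaching circulation = F × Dose = 0.47 × 1540 = 723.8 mg
C₀ = F·Dose / Vd = 723.8 / 361 = 2.005 mg/L
C = C₀ · e^(−k·t) = 2.005 × e^(−0.02500 × 46.7)
  = 2.005 × 0.3111 = 0.6238 mg/L
(0.6238 mg/L = 0.6238 µg/mL)

0.62 µg/mL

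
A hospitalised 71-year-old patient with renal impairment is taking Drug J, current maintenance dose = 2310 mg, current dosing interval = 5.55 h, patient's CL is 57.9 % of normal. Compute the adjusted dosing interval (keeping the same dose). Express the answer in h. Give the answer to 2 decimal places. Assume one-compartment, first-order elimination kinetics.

To keep the same average steady-state level, dosing rate must scale with clearance.
CL ratio = 57.9 / 100 = 0.5790
New interval (same dose) = 5.55 / 0.5790 = 9.585 h

9.59 h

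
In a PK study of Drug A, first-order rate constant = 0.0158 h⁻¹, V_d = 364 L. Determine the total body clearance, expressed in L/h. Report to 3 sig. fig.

CL = k × Vd = 0.0158 × 364 = 5.751 L/h

5.75 L/h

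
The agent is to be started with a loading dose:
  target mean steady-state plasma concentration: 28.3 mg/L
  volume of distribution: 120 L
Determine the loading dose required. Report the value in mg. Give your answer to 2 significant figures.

3400 mg

LD = Css × Vd = 28.3 × 120 = 3396 mg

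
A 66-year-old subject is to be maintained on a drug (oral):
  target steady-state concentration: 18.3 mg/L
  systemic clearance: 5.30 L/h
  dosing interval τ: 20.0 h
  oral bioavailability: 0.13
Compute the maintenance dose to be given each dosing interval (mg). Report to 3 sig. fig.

At steady state, F × (Dose/τ) = Css × CL.
Dose = Css × CL × τ / F = 18.3 × 5.300 × 20.0 / 0.13 = 14920 mg

14900 mg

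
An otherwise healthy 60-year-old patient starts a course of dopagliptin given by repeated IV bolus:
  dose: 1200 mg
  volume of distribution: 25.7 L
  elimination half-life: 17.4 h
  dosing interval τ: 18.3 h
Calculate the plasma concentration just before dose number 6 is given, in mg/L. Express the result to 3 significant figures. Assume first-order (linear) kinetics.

42.4 mg/L

C₀ per dose = Dose / Vd = 1200 / 25.7 = 46.69 mg/L
k = ln2 / t½ = 0.693147 / 17.4 = 0.03984 h⁻¹
Fraction remaining after one interval: r = e^(−kτ) = e^(−0.03984 × 18.3) = 0.4824
Before dose 6, 5 doses have been given (aged 1τ, 2τ, 3τ, 4τ, 5τ).
C_trough = C₀ × (r + r² + … + r^5) = C₀ × r(1−r^5)/(1−r)
        = 46.69 × 0.4824 × (1 − 0.02612) / (1 − 0.4824) = 42.38 mg/L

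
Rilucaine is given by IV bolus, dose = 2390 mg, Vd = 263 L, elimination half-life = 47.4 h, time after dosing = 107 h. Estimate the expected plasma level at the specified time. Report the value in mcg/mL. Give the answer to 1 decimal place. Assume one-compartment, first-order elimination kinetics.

1.9 mcg/mL

C₀ = Dose / Vd = 2390 / 263 = 9.087 mg/L
k = ln2 / t½ = 0.693147 / 47.4 = 0.01462 h⁻¹
C = C₀ · e^(−k·t) = 9.087 × e^(−0.01462 × 107)
  = 9.087 × 0.2092 = 1.901 mg/L
(1.901 mg/L = 1.901 mcg/mL)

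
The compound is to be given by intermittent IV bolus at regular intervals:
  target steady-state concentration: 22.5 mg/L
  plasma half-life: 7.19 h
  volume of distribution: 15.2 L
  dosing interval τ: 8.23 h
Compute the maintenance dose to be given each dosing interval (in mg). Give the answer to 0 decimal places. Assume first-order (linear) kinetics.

k = ln2 / t½ = 0.693147 / 7.19 = 0.09640 h⁻¹
CL = k × Vd = 0.09640 × 15.2 = 1.465 L/h
At steady state, Dose/τ = Css × CL.
Dose = Css × CL × τ = 22.5 × 1.465 × 8.23 = 271.3 mg

271 mg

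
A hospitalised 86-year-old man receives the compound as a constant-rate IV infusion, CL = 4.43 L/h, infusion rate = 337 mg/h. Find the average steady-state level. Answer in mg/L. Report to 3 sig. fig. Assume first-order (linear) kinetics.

76.1 mg/L

At steady state Css = R₀ / CL = 337 / 4.430 = 76.07 mg/L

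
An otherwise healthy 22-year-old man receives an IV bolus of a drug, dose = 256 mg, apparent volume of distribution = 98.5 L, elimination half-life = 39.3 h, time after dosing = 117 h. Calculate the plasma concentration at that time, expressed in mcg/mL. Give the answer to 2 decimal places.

C₀ = Dose / Vd = 256.0 / 98.5 = 2.599 mg/L
k = ln2 / t½ = 0.693147 / 39.3 = 0.01764 h⁻¹
C = C₀ · e^(−k·t) = 2.599 × e^(−0.01764 × 117)
  = 2.599 × 0.1270 = 0.3301 mg/L
(0.3301 mg/L = 0.3301 mcg/mL)

0.33 mcg/mL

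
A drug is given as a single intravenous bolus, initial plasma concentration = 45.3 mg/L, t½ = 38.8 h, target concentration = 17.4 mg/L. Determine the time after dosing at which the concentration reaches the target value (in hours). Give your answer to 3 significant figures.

k = ln2 / t½ = 0.693147 / 38.8 = 0.01786 h⁻¹
t = ln(C₀ / C) / k = ln(45.30 / 17.4) / 0.01786
  = ln(2.603) / 0.01786 = 0.9567 / 0.01786 = 53.57 h

53.6 h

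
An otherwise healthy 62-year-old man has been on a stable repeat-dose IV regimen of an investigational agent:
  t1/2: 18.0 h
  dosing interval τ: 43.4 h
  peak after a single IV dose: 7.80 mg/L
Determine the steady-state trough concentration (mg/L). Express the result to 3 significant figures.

1.81 mg/L

k = ln2 / t½ = 0.693147 / 18.0 = 0.03851 h⁻¹
e^(−kτ) = e^(−0.03851 × 43.4) = 0.1880
Accumulation ratio R = 1 / (1 − e^(−kτ)) = 1 / (1 − 0.1880) = 1.232
Steady-state trough = C₀ × R × e^(−kτ) = 7.80 × 1.232 × 0.1880 = 1.807 mg/L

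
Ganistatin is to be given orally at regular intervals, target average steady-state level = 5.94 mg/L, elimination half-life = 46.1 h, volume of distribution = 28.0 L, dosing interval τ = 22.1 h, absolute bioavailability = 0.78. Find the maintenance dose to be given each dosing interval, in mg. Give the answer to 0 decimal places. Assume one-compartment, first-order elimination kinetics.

k = ln2 / t½ = 0.693147 / 46.1 = 0.01504 h⁻¹
CL = k × Vd = 0.01504 × 28.0 = 0.4211 L/h
At steady state, F × (Dose/τ) = Css × CL.
Dose = Css × CL × τ / F = 5.94 × 0.4211 × 22.1 / 0.78 = 70.87 mg

71 mg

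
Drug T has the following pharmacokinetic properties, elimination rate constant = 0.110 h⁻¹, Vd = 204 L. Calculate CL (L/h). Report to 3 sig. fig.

CL = k × Vd = 0.110 × 204 = 22.44 L/h

22.4 L/h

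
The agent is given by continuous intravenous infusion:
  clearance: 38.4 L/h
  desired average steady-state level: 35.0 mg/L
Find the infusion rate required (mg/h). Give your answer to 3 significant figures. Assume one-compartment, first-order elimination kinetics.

At steady state, infusion rate R₀ = Css × CL = 35.0 × 38.40 = 1344 mg/h

1340 mg/h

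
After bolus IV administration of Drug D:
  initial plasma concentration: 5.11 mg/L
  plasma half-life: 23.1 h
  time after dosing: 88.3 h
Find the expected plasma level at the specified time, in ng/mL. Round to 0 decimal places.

k = ln2 / t½ = 0.693147 / 23.1 = 0.03001 h⁻¹
C = C₀ · e^(−k·t) = 5.110 × e^(−0.03001 × 88.3)
  = 5.110 × 0.07066 = 0.3611 mg/L
Convert: 0.3611 mg/L × 1000 = 361.1 ng/mL

361 ng/mL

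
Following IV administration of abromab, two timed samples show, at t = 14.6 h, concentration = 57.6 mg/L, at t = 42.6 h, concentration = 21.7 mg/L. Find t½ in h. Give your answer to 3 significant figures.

k = ln(C₁/C₂) / (t₂ − t₁) = ln(57.6/21.7) / (42.6 − 14.6)
  = 0.9762 / 28.00 = 0.03486 h⁻¹
t½ = ln2 / k = 0.693147 / 0.03486 = 19.88 h

19.9 h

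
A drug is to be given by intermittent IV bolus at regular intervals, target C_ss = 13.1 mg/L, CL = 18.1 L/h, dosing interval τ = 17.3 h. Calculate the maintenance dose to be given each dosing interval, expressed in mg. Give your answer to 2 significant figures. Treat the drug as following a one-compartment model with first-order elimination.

4100 mg

At steady state, Dose/τ = Css × CL.
Dose = Css × CL × τ = 13.1 × 18.10 × 17.3 = 4102 mg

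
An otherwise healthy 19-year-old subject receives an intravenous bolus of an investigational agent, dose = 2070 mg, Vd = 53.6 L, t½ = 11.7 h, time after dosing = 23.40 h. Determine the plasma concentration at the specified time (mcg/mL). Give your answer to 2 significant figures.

C₀ = Dose / Vd = 2070 / 53.6 = 38.62 mg/L
k = ln2 / t½ = 0.693147 / 11.7 = 0.05924 h⁻¹
t / t½ = 23.40 / 11.7 = 2 half-lives
C = C₀ × (1/2)^2 = 38.62 × 0.2500 = 9.655 mg/L
(9.655 mg/L = 9.655 mcg/mL)

9.7 mcg/mL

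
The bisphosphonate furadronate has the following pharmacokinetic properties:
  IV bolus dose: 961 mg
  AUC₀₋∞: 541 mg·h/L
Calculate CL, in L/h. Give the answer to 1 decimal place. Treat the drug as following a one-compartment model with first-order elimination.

1.8 L/h

CL = Dose / AUC = 961 / 541 = 1.776 L/h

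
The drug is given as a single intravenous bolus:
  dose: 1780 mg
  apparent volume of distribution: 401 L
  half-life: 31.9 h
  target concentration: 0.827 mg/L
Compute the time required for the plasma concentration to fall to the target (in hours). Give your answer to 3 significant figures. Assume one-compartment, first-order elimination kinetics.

C₀ = Dose / Vd = 1780 / 401 = 4.439 mg/L
k = ln2 / t½ = 0.693147 / 31.9 = 0.02173 h⁻¹
t = ln(C₀ / C) / k = ln(4.439 / 0.827) / 0.02173
  = ln(5.368) / 0.02173 = 1.680 / 0.02173 = 77.31 h

77.3 h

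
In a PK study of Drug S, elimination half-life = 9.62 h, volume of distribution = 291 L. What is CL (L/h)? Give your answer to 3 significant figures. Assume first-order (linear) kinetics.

21.0 L/h

k = ln2 / t½ = 0.693147 / 9.62 = 0.07205 h⁻¹
CL = k × Vd = 0.07205 × 291 = 20.97 L/h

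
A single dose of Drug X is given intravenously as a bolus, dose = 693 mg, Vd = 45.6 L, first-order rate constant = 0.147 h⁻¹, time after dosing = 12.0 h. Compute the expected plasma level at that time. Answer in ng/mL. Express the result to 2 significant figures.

C₀ = Dose / Vd = 693.0 / 45.6 = 15.20 mg/L
C = C₀ · e^(−k·t) = 15.20 × e^(−0.1470 × 12.0)
  = 15.20 × 0.1714 = 2.605 mg/L
Convert: 2.605 mg/L × 1000 = 2605 ng/mL

2600 ng/mL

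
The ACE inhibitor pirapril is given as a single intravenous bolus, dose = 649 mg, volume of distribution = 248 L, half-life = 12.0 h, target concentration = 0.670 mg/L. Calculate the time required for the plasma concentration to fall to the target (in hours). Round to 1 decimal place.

23.6 h

C₀ = Dose / Vd = 649.0 / 248 = 2.617 mg/L
k = ln2 / t½ = 0.693147 / 12.0 = 0.05776 h⁻¹
t = ln(C₀ / C) / k = ln(2.617 / 0.670) / 0.05776
  = ln(3.906) / 0.05776 = 1.363 / 0.05776 = 23.60 h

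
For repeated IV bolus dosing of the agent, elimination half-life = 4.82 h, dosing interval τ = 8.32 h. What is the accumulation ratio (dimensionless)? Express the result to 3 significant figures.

1.43

k = ln2 / t½ = 0.693147 / 4.82 = 0.1438 h⁻¹
e^(−kτ) = e^(−0.1438 × 8.32) = 0.3023
Accumulation ratio R = 1 / (1 − e^(−kτ)) = 1 / (1 − 0.3023) = 1.433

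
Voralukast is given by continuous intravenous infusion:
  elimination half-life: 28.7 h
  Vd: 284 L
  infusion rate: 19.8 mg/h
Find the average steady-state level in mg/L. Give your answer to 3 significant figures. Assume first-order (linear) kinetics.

k = ln2 / t½ = 0.693147 / 28.7 = 0.02415 h⁻¹
CL = k × Vd = 0.02415 × 284 = 6.859 L/h
At steady state Css = R₀ / CL = 19.8 / 6.859 = 2.887 mg/L

2.89 mg/L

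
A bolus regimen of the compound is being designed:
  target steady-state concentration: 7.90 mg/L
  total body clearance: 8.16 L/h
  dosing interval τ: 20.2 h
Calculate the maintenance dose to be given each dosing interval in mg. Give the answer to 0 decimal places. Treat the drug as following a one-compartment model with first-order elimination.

1302 mg

At steady state, Dose/τ = Css × CL.
Dose = Css × CL × τ = 7.90 × 8.160 × 20.2 = 1302 mg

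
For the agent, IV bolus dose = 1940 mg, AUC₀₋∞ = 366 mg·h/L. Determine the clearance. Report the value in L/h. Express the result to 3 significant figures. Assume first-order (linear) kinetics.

CL = Dose / AUC = 1940 / 366 = 5.301 L/h

5.30 L/h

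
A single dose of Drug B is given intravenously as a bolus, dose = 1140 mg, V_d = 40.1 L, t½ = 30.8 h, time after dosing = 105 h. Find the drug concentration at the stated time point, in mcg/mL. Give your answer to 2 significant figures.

C₀ = Dose / Vd = 1140 / 40.1 = 28.43 mg/L
k = ln2 / t½ = 0.693147 / 30.8 = 0.02250 h⁻¹
C = C₀ · e^(−k·t) = 28.43 × e^(−0.02250 × 105)
  = 28.43 × 0.09418 = 2.678 mg/L
(2.678 mg/L = 2.678 mcg/mL)

2.7 mcg/mL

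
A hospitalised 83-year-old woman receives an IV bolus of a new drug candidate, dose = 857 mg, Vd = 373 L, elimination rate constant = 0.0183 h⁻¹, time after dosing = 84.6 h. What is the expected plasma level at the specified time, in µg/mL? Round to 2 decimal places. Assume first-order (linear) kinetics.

0.49 µg/mL

C₀ = Dose / Vd = 857.0 / 373 = 2.298 mg/L
C = C₀ · e^(−k·t) = 2.298 × e^(−0.01830 × 84.6)
  = 2.298 × 0.2126 = 0.4886 mg/L
(0.4886 mg/L = 0.4886 µg/mL)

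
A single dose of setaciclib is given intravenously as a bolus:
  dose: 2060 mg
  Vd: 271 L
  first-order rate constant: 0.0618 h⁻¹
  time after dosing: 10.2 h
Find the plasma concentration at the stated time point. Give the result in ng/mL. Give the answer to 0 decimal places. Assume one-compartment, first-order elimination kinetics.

4047 ng/mL

C₀ = Dose / Vd = 2060 / 271 = 7.601 mg/L
C = C₀ · e^(−k·t) = 7.601 × e^(−0.06180 × 10.2)
  = 7.601 × 0.5324 = 4.047 mg/L
Convert: 4.047 mg/L × 1000 = 4047 ng/mL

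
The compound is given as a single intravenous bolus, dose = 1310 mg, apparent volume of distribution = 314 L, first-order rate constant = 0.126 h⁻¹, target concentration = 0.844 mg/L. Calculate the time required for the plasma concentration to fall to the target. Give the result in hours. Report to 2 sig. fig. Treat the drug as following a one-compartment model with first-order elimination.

13 h

C₀ = Dose / Vd = 1310 / 314 = 4.172 mg/L
t = ln(C₀ / C) / k = ln(4.172 / 0.844) / 0.1260
  = ln(4.943) / 0.1260 = 1.598 / 0.1260 = 12.68 h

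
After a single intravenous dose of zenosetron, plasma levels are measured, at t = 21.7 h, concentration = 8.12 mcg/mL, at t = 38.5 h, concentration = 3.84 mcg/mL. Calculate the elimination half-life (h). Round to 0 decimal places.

k = ln(C₁/C₂) / (t₂ − t₁) = ln(8.12/3.84) / (38.5 − 21.7)
  = 0.7489 / 16.80 = 0.04458 h⁻¹
t½ = ln2 / k = 0.693147 / 0.04458 = 15.55 h

16 h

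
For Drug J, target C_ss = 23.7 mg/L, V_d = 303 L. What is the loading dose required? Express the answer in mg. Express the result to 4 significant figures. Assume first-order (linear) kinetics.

7181 mg

LD = Css × Vd = 23.7 × 303 = 7181 mg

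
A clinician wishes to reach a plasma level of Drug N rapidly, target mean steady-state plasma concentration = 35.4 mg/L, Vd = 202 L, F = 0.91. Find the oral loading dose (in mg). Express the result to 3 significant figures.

7860 mg

LD = Css × Vd / F = 35.4 × 202 / 0.91 = 7858 mg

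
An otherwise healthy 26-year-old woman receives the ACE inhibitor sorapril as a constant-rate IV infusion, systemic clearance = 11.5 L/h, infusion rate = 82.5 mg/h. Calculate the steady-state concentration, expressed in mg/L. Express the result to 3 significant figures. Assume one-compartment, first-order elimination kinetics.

7.17 mg/L

At steady state Css = R₀ / CL = 82.5 / 11.50 = 7.174 mg/L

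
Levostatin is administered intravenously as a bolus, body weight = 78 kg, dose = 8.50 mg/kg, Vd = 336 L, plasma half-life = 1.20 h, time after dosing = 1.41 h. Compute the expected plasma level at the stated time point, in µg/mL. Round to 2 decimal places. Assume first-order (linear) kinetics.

0.87 µg/mL

Total dose = 8.50 × 78 = 663.0 mg
C₀ = Dose / Vd = 663.0 / 336 = 1.973 mg/L
k = ln2 / t½ = 0.693147 / 1.20 = 0.5776 h⁻¹
C = C₀ · e^(−k·t) = 1.973 × e^(−0.5776 × 1.41)
  = 1.973 × 0.4429 = 0.8738 mg/L
(0.8738 mg/L = 0.8738 µg/mL)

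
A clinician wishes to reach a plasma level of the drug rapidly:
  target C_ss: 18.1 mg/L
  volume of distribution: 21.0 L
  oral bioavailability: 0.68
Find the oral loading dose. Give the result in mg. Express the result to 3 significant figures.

LD = Css × Vd / F = 18.1 × 21.0 / 0.68 = 559.0 mg

559 mg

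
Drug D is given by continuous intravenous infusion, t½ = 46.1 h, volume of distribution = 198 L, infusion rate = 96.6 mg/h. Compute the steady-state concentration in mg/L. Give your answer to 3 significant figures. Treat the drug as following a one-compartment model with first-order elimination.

k = ln2 / t½ = 0.693147 / 46.1 = 0.01504 h⁻¹
CL = k × Vd = 0.01504 × 198 = 2.978 L/h
At steady state Css = R₀ / CL = 96.6 / 2.978 = 32.44 mg/L

32.4 mg/L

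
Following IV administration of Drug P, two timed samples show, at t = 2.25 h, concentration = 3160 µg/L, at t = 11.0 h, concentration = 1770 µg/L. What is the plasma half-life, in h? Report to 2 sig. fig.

k = ln(C₁/C₂) / (t₂ − t₁) = ln(3160/1770) / (11.0 − 2.25)
  = 0.5796 / 8.750 = 0.06624 h⁻¹
t½ = ln2 / k = 0.693147 / 0.06624 = 10.46 h

10 h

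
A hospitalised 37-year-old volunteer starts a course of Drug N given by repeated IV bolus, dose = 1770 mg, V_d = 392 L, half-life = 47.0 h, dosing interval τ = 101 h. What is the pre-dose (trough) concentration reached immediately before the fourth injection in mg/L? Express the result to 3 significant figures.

C₀ per dose = Dose / Vd = 1770 / 392 = 4.515 mg/L
k = ln2 / t½ = 0.693147 / 47.0 = 0.01475 h⁻¹
Fraction remaining after one interval: r = e^(−kτ) = e^(−0.01475 × 101) = 0.2254
Before dose 4, 3 doses have been given (aged 1τ, 2τ, 3τ).
C_trough = C₀ × (r + r² + … + r^3) = C₀ × r(1−r^3)/(1−r)
        = 4.515 × 0.2254 × (1 − 0.01145) / (1 − 0.2254) = 1.299 mg/L

1.30 mg/L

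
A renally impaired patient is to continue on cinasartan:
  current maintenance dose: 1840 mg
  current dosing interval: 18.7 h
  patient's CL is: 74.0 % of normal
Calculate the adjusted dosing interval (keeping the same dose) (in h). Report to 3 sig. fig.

25.3 h

To keep the same average steady-state level, dosing rate must scale with clearance.
CL ratio = 74.0 / 100 = 0.7400
New interval (same dose) = 18.7 / 0.7400 = 25.27 h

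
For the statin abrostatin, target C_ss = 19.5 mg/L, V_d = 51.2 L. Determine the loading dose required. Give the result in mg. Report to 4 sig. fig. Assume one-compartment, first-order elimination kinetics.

LD = Css × Vd = 19.5 × 51.2 = 998.4 mg

998.4 mg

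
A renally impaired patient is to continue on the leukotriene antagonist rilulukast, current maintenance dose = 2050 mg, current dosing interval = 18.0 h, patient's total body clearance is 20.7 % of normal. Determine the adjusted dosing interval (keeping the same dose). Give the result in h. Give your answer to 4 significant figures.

86.96 h

To keep the same average steady-state level, dosing rate must scale with clearance.
CL ratio = 20.7 / 100 = 0.2070
New interval (same dose) = 18.0 / 0.2070 = 86.96 h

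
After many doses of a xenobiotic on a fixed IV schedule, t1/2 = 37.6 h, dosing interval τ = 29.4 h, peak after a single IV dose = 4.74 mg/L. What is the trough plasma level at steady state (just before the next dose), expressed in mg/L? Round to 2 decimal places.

k = ln2 / t½ = 0.693147 / 37.6 = 0.01843 h⁻¹
e^(−kτ) = e^(−0.01843 × 29.4) = 0.5817
Accumulation ratio R = 1 / (1 − e^(−kτ)) = 1 / (1 − 0.5817) = 2.391
Steady-state trough = C₀ × R × e^(−kτ) = 4.74 × 2.391 × 0.5817 = 6.593 mg/L

6.59 mg/L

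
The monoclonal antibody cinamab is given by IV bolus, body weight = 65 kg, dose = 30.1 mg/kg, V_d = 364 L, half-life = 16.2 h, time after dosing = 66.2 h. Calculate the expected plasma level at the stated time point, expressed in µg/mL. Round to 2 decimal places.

Total dose = 30.1 × 65 = 1957 mg
C₀ = Dose / Vd = 1957 / 364 = 5.376 mg/L
k = ln2 / t½ = 0.693147 / 16.2 = 0.04279 h⁻¹
C = C₀ · e^(−k·t) = 5.376 × e^(−0.04279 × 66.2)
  = 5.376 × 0.05885 = 0.3164 mg/L
(0.3164 mg/L = 0.3164 µg/mL)

0.32 µg/mL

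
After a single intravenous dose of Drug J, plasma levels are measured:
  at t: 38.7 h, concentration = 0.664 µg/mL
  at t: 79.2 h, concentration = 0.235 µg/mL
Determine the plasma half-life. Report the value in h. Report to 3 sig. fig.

k = ln(C₁/C₂) / (t₂ − t₁) = ln(0.664/0.235) / (79.2 − 38.7)
  = 1.039 / 40.50 = 0.02565 h⁻¹
t½ = ln2 / k = 0.693147 / 0.02565 = 27.02 h

27.0 h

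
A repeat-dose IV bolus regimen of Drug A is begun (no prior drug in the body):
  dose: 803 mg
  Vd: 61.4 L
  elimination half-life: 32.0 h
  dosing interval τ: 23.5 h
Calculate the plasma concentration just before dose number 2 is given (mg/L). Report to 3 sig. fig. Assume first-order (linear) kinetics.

7.86 mg/L

C₀ per dose = Dose / Vd = 803 / 61.4 = 13.08 mg/L
k = ln2 / t½ = 0.693147 / 32.0 = 0.02166 h⁻¹
Fraction remaining after one interval: r = e^(−kτ) = e^(−0.02166 × 23.5) = 0.6011
Before dose 2, 1 dose has been given (aged 1τ).
C_trough = C₀ × r = 13.08 × 0.6011 = 7.862 mg/L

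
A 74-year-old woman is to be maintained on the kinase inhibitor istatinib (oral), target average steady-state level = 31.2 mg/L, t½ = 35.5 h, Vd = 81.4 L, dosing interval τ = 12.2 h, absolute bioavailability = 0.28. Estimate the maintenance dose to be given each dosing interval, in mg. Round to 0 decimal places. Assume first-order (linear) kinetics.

2161 mg

k = ln2 / t½ = 0.693147 / 35.5 = 0.01953 h⁻¹
CL = k × Vd = 0.01953 × 81.4 = 1.590 L/h
At steady state, F × (Dose/τ) = Css × CL.
Dose = Css × CL × τ / F = 31.2 × 1.590 × 12.2 / 0.28 = 2161 mg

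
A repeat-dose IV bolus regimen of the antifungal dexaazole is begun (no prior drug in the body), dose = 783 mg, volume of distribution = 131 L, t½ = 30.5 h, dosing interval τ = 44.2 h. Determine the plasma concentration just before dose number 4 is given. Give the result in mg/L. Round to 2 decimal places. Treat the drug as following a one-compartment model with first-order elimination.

C₀ per dose = Dose / Vd = 783 / 131 = 5.977 mg/L
k = ln2 / t½ = 0.693147 / 30.5 = 0.02273 h⁻¹
Fraction remaining after one interval: r = e^(−kτ) = e^(−0.02273 × 44.2) = 0.3662
Before dose 4, 3 doses have been given (aged 1τ, 2τ, 3τ).
C_trough = C₀ × (r + r² + … + r^3) = C₀ × r(1−r^3)/(1−r)
        = 5.977 × 0.3662 × (1 − 0.04911) / (1 − 0.3662) = 3.284 mg/L

3.28 mg/L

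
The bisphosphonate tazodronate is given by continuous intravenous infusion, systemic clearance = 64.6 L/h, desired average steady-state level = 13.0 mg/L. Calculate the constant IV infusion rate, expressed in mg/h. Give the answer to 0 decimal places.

840 mg/h

At steady state, infusion rate R₀ = Css × CL = 13.0 × 64.60 = 839.8 mg/h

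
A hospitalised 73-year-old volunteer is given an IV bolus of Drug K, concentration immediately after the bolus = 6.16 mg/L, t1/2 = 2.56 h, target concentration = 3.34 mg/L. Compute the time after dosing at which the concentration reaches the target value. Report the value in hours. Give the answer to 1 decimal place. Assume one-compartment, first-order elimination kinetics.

2.3 h

k = ln2 / t½ = 0.693147 / 2.56 = 0.2708 h⁻¹
t = ln(C₀ / C) / k = ln(6.160 / 3.34) / 0.2708
  = ln(1.844) / 0.2708 = 0.6119 / 0.2708 = 2.260 h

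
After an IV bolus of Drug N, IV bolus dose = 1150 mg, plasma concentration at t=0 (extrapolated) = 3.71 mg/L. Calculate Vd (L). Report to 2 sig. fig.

310 L

Vd = Dose / C₀ = 1150 / 3.71 = 310.0 L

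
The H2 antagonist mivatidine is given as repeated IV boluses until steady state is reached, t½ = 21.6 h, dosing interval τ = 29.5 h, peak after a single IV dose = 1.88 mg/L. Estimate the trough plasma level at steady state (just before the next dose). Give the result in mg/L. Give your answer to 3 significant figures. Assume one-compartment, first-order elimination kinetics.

k = ln2 / t½ = 0.693147 / 21.6 = 0.03209 h⁻¹
e^(−kτ) = e^(−0.03209 × 29.5) = 0.3880
Accumulation ratio R = 1 / (1 − e^(−kτ)) = 1 / (1 − 0.3880) = 1.634
Steady-state trough = C₀ × R × e^(−kτ) = 1.88 × 1.634 × 0.3880 = 1.192 mg/L

1.19 mg/L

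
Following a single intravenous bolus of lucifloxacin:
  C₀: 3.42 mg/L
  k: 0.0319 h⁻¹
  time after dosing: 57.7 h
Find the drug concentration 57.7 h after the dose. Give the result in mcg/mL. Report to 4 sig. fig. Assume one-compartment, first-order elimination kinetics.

C = C₀ · e^(−k·t) = 3.420 × e^(−0.03190 × 57.7)
  = 3.420 × 0.1587 = 0.5428 mg/L
(0.5428 mg/L = 0.5428 mcg/mL)

0.5428 mcg/mL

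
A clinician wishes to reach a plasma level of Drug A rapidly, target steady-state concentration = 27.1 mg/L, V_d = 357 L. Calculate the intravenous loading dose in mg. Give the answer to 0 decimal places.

LD = Css × Vd = 27.1 × 357 = 9675 mg

9675 mg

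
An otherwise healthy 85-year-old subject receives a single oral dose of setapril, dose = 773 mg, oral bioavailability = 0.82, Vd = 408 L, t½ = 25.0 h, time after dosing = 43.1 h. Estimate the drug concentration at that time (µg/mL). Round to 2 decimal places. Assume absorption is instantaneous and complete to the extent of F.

Amount reaching circulation = F × Dose = 0.82 × 773.0 = 633.9 mg
C₀ = F·Dose / Vd = 633.9 / 408 = 1.554 mg/L
k = ln2 / t½ = 0.693147 / 25.0 = 0.02773 h⁻¹
C = C₀ · e^(−k·t) = 1.554 × e^(−0.02773 × 43.1)
  = 1.554 × 0.3027 = 0.4704 mg/L
(0.4704 mg/L = 0.4704 µg/mL)

0.47 µg/mL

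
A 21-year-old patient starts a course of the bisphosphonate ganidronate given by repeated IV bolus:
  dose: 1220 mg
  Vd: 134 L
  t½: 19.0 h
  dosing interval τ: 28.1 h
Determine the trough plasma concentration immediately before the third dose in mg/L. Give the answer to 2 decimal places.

C₀ per dose = Dose / Vd = 1220 / 134 = 9.104 mg/L
k = ln2 / t½ = 0.693147 / 19.0 = 0.03648 h⁻¹
Fraction remaining after one interval: r = e^(−kτ) = e^(−0.03648 × 28.1) = 0.3588
Before dose 3, 2 doses have been given (aged 1τ, 2τ).
C_trough = C₀ × (r + r²) = 9.104 × (0.3588 + 0.1287) = 4.438 mg/L

4.44 mg/L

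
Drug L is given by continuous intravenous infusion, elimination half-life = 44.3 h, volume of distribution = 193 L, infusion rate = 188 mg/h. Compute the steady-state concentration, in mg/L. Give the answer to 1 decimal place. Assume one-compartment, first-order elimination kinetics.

62.3 mg/L

k = ln2 / t½ = 0.693147 / 44.3 = 0.01565 h⁻¹
CL = k × Vd = 0.01565 × 193 = 3.020 L/h
At steady state Css = R₀ / CL = 188 / 3.020 = 62.25 mg/L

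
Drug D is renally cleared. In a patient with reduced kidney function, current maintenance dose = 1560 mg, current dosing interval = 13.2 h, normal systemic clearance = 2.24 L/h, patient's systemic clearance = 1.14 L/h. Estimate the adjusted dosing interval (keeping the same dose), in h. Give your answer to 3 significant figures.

25.9 h

To keep the same average steady-state level, dosing rate must scale with clearance.
CL ratio = 1.14 / 2.24 = 0.5089
New interval (same dose) = 13.2 / 0.5089 = 25.94 h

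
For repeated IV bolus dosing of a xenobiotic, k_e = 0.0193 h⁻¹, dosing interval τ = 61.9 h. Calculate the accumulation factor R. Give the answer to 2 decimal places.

1.43

e^(−kτ) = e^(−0.01930 × 61.9) = 0.3028
Accumulation ratio R = 1 / (1 − e^(−kτ)) = 1 / (1 − 0.3028) = 1.434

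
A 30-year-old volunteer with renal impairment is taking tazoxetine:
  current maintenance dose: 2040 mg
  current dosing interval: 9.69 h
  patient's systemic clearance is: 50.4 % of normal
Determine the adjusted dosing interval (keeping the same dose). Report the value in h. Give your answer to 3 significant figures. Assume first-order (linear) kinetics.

To keep the same average steady-state level, dosing rate must scale with clearance.
CL ratio = 50.4 / 100 = 0.5040
New interval (same dose) = 9.69 / 0.5040 = 19.23 h

19.2 h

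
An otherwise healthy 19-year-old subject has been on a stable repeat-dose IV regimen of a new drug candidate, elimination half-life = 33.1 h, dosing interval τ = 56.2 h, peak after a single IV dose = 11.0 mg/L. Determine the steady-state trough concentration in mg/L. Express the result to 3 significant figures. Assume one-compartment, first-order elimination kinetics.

4.90 mg/L

k = ln2 / t½ = 0.693147 / 33.1 = 0.02094 h⁻¹
e^(−kτ) = e^(−0.02094 × 56.2) = 0.3083
Accumulation ratio R = 1 / (1 − e^(−kτ)) = 1 / (1 − 0.3083) = 1.446
Steady-state trough = C₀ × R × e^(−kτ) = 11.0 × 1.446 × 0.3083 = 4.904 mg/L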